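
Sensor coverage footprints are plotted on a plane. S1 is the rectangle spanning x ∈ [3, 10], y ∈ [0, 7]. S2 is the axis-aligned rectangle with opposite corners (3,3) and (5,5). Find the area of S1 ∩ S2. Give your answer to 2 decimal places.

|S1∩S2|: x∈[3,5], y∈[3,5] → 2·2 = 4.

4.00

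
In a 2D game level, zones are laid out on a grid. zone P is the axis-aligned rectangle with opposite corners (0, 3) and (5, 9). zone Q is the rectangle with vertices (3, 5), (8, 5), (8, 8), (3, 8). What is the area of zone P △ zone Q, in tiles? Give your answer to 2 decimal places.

33.00

|zone P∩zone Q|: x∈[3,5], y∈[5,8] → 2·3 = 6.
|zone P △ zone Q| = |zone P| + |zone Q| − 2·|zone P∩zone Q| = 30 + 15 − 12 = 33.00.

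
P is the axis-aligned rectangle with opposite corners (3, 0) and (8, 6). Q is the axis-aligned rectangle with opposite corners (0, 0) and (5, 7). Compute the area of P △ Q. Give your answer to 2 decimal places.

41.00

|P∩Q|: x∈[3,5], y∈[0,6] → 2·6 = 12.
|P △ Q| = |P| + |Q| − 2·|P∩Q| = 30 + 35 − 24 = 41.00.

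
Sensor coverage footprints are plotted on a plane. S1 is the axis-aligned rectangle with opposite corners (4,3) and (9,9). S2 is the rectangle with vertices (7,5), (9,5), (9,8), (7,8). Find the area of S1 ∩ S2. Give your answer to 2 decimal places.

6.00

|S1∩S2|: x∈[7,9], y∈[5,8] → 2·3 = 6.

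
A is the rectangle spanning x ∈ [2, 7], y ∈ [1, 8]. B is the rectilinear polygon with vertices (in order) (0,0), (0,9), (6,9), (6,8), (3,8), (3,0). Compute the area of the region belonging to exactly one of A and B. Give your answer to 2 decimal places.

51.00

|A| = 35, |B| = 30, |A∩B| = 7.
|A △ B| = |A| + |B| − 2·|A∩B| = 35 + 30 − 14 = 51.00.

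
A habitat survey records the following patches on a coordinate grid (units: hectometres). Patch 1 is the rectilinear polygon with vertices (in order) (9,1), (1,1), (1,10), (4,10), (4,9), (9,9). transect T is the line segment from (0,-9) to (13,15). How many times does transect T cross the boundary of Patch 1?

The segment meets the boundary at (9,7.615), (5.417,1).

2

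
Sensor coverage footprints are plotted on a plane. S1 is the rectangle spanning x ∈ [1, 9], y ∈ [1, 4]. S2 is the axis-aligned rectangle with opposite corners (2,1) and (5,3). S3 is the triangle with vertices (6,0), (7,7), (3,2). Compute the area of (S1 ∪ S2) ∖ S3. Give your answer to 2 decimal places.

16.28

|S1 ∪ S2| = 24.
|(S1 ∪ S2) ∩ S3| = 7.7214.
|(S1 ∪ S2) ∖ S3| = 24 − 7.7214 = 16.28.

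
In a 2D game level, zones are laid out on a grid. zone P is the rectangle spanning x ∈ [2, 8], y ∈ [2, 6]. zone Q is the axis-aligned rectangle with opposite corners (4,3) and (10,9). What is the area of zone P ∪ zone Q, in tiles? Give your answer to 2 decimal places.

By inclusion–exclusion:
Individual areas: |zone P| = 24, |zone Q| = 36.
|zone P∩zone Q|: x∈[4,8], y∈[3,6] → 4·3 = 12.
|zone P ∪ zone Q| = 60 − 12 = 48.00.

48.00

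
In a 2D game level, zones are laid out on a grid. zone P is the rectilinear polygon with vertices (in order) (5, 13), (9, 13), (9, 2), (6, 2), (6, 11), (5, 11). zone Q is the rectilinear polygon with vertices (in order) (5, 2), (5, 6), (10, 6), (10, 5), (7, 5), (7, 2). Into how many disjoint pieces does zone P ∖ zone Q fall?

2

zone P ∖ zone Q splits into 2 disjoint pieces (area 23, area 6).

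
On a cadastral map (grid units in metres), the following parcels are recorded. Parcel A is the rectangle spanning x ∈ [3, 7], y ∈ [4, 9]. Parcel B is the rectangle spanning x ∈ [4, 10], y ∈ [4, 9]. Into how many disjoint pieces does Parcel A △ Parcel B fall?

2

Parcel A △ Parcel B splits into 2 disjoint pieces (area 15, area 5).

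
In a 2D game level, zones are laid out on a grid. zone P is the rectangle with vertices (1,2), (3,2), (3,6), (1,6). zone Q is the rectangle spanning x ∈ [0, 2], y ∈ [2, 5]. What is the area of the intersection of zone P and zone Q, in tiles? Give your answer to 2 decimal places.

|zone P∩zone Q|: x∈[1,2], y∈[2,5] → 1·3 = 3.

3.00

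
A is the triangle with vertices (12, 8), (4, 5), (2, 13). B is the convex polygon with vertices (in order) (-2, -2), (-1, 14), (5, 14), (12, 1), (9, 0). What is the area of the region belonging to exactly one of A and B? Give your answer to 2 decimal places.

131.15

|A| = 35, |B| = 152, |A∩B| = 27.9234.
|A △ B| = |A| + |B| − 2·|A∩B| = 35 + 152 − 55.8467 = 131.15.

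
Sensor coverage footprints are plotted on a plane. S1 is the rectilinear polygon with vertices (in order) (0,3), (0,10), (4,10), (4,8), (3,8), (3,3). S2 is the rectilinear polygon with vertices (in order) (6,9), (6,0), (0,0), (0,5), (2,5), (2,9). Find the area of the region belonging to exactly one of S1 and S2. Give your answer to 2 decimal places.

|S1| = 23, |S2| = 46, |S1∩S2| = 11.
|S1 △ S2| = |S1| + |S2| − 2·|S1∩S2| = 23 + 46 − 22 = 47.00.

47.00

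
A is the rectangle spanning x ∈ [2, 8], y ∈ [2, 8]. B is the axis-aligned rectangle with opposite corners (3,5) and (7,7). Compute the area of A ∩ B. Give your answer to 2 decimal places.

|A∩B|: x∈[3,7], y∈[5,7] → 4·2 = 8.

8.00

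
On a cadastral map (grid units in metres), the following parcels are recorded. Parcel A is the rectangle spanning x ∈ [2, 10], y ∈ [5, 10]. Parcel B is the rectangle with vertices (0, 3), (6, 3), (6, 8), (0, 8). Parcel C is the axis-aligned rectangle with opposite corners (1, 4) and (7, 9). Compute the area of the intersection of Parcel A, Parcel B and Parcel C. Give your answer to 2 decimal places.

12.00

The intersection is the polygon with vertices (2,8), (6,8), (6,5), (2,5).
By the shoelace formula its area is 12.00.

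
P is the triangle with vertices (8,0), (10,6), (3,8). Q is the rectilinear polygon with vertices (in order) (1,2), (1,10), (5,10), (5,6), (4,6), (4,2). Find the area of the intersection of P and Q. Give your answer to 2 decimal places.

The intersection is the polygon with vertices (3,8), (5,7.429), (5,6), (4.25,6).
By the shoelace formula its area is 2.18.

2.18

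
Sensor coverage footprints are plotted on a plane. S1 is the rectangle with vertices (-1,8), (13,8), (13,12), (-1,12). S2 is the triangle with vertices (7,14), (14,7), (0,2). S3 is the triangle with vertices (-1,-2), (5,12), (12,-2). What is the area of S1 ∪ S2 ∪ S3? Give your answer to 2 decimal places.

By inclusion–exclusion:
Individual areas: |S1| = 56, |S2| = 66.5, |S3| = 91.
|S1∩S2| = 25.3333.
|S1∩S3| = 7.4286.
|S2∩S3| = 29.4616.
|S1∩S2∩S3| = 5.6538.
|S1 ∪ S2 ∪ S3| = 213.5 − 62.2235 + 5.6538 = 156.93.

156.93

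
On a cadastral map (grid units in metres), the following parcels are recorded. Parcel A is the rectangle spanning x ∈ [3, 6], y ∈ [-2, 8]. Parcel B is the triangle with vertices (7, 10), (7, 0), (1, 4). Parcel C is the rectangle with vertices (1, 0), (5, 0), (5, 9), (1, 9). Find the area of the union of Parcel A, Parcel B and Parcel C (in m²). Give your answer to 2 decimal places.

By inclusion–exclusion:
Individual areas: |Parcel A| = 30, |Parcel B| = 30, |Parcel C| = 36.
|Parcel A∩Parcel B| = 17.
|Parcel A∩Parcel C|: x∈[3,5], y∈[0,8] → 2·8 = 16.
|Parcel B∩Parcel C| = 13.3333.
|Parcel A∩Parcel B∩Parcel C| = 10.
|Parcel A ∪ Parcel B ∪ Parcel C| = 96 − 46.3333 + 10 = 59.67.

59.67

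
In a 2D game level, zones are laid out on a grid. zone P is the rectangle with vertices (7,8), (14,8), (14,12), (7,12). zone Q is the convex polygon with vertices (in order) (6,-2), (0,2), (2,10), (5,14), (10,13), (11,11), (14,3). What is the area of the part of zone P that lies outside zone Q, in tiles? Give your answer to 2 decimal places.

|zone P| = 28, |zone P∩zone Q| = 17.4375.
|zone P ∖ zone Q| = |zone P| − |zone P∩zone Q| = 28 − 17.4375 = 10.56.

10.56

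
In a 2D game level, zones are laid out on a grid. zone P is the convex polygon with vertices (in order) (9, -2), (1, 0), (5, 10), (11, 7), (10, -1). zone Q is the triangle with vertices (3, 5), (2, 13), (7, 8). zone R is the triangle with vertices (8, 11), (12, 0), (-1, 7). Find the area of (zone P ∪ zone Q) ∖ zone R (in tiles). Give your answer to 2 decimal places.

44.92

|zone P ∪ zone Q| = 88.
|(zone P ∪ zone Q) ∩ zone R| = 43.0774.
|(zone P ∪ zone Q) ∖ zone R| = 88 − 43.0774 = 44.92.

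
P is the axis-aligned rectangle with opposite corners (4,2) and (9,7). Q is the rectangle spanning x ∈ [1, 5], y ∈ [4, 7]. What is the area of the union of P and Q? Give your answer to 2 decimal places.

By inclusion–exclusion:
Individual areas: |P| = 25, |Q| = 12.
|P∩Q|: x∈[4,5], y∈[4,7] → 1·3 = 3.
|P ∪ Q| = 37 − 3 = 34.00.

34.00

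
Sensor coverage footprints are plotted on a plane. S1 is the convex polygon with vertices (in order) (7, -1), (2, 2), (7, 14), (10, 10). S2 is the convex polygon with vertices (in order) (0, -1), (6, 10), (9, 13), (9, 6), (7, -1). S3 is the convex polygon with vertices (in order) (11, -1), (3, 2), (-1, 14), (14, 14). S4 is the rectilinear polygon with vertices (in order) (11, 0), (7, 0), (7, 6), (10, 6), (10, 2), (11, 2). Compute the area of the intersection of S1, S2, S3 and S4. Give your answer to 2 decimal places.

The intersection is the polygon with vertices (7.371,0.361), (7,0.5), (7,6), (8.909,6).
By the shoelace formula its area is 6.40.

6.40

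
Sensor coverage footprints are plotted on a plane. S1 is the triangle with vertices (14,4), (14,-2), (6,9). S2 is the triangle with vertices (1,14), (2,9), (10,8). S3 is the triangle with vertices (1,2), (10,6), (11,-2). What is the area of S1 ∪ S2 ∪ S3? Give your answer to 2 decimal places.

79.16

By inclusion–exclusion:
Individual areas: |S1| = 24, |S2| = 19.5, |S3| = 38.
|S1∩S2| = 0.15.
|S1∩S3| = 2.1893.
|S2∩S3| = 0.
|S1∩S2∩S3| = 0.
|S1 ∪ S2 ∪ S3| = 81.5 − 2.3393 + 0 = 79.16.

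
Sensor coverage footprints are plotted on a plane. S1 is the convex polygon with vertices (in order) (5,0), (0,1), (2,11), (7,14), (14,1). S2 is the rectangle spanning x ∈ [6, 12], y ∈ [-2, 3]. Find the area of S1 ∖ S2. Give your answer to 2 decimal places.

|S1| = 120, |S1∩S2| = 15.3333.
|S1 ∖ S2| = |S1| − |S1∩S2| = 120 − 15.3333 = 104.67.

104.67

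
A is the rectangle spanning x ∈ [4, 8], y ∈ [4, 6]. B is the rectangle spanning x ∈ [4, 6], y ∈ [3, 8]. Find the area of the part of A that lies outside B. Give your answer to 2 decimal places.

|A∩B|: x∈[4,6], y∈[4,6] → 2·2 = 4.
|A| = 8.
|A ∖ B| = |A| − |A∩B| = 8 − 4 = 4.00.

4.00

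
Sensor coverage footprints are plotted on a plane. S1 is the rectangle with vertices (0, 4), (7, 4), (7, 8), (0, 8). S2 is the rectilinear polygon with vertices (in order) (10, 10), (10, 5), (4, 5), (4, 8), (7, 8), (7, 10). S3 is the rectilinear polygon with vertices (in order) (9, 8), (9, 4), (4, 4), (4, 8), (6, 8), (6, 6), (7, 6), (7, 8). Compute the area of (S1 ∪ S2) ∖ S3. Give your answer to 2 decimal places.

|S1 ∪ S2| = 43.
|(S1 ∪ S2) ∩ S3| = 16.
|(S1 ∪ S2) ∖ S3| = 43 − 16 = 27.00.

27.00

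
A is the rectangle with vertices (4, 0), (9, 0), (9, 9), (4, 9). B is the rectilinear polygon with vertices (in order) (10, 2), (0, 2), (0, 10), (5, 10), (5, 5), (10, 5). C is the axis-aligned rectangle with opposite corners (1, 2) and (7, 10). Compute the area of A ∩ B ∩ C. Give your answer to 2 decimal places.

13.00

The intersection is the polygon with vertices (4,2), (4,9), (5,9), (5,5), (7,5), (7,2).
By the shoelace formula its area is 13.00.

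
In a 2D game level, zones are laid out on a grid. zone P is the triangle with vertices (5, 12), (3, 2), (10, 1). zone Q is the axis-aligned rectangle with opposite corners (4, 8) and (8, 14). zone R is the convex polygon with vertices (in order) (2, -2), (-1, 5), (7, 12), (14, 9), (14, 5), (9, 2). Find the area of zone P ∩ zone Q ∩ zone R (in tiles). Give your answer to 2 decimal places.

4.37

The intersection is the polygon with vertices (6.818,8), (4.2,8), (4.576,9.879), (5.569,10.748).
By the shoelace formula its area is 4.37.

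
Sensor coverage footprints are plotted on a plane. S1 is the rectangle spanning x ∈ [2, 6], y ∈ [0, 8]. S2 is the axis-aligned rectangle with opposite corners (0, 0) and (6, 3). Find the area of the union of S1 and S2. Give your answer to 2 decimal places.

38.00

By inclusion–exclusion:
Individual areas: |S1| = 32, |S2| = 18.
|S1∩S2|: x∈[2,6], y∈[0,3] → 4·3 = 12.
|S1 ∪ S2| = 50 − 12 = 38.00.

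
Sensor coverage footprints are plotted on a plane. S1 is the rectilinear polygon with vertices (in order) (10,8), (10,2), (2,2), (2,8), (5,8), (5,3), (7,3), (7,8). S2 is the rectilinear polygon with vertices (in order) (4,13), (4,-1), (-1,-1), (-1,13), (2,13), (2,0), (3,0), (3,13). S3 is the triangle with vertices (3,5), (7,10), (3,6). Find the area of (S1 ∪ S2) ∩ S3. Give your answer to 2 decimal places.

The region (S1 ∪ S2) ∩ S3 is the polygon with vertices (5,7.5), (3,5), (3,6), (5,8).
By the shoelace formula its area is 1.50.

1.50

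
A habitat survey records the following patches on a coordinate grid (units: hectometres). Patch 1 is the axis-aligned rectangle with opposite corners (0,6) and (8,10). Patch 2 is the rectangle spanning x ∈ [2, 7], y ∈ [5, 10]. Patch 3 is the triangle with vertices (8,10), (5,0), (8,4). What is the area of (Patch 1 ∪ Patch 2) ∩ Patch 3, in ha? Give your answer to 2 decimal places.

The region (Patch 1 ∪ Patch 2) ∩ Patch 3 is the polygon with vertices (8,6), (7,6), (7,5), (6.5,5), (8,10).
By the shoelace formula its area is 2.75.

2.75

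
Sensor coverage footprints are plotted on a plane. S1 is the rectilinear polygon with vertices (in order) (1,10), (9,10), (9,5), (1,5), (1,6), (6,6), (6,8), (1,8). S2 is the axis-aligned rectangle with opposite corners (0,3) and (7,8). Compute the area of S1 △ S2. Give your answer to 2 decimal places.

49.00

|S1| = 30, |S2| = 35, |S1∩S2| = 8.
|S1 △ S2| = |S1| + |S2| − 2·|S1∩S2| = 30 + 35 − 16 = 49.00.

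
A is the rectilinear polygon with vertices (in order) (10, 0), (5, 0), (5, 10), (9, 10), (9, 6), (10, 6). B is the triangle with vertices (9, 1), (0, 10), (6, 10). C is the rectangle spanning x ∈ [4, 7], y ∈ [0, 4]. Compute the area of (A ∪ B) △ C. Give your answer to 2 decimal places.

54.50

|A ∪ B| = 58.5.
|(A ∪ B) ∩ C| = 8.
|(A ∪ B) △ C| = 58.5 + 12 − 16 = 54.50.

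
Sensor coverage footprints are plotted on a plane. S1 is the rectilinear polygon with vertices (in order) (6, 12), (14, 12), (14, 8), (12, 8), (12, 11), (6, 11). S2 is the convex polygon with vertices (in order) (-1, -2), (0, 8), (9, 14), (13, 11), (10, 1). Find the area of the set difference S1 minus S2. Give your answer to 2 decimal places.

|S1| = 14, |S1∩S2| = 7.9833.
|S1 ∖ S2| = |S1| − |S1∩S2| = 14 − 7.9833 = 6.02.

6.02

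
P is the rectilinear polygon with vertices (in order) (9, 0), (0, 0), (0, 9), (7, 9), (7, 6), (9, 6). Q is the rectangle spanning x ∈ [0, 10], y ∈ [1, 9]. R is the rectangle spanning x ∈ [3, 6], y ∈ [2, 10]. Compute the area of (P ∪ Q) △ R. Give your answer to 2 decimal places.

|P ∪ Q| = 89.
|(P ∪ Q) ∩ R| = 21.
|(P ∪ Q) △ R| = 89 + 24 − 42 = 71.00.

71.00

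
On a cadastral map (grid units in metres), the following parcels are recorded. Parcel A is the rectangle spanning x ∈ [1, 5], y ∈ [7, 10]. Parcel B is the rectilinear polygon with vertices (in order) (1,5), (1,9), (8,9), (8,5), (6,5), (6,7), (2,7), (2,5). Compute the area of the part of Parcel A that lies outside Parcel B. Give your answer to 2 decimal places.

4.00

|Parcel A| = 12, |Parcel A∩Parcel B| = 8.
|Parcel A ∖ Parcel B| = |Parcel A| − |Parcel A∩Parcel B| = 12 − 8 = 4.00.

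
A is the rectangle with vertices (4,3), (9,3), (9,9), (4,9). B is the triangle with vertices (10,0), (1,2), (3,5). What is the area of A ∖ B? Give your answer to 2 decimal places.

28.84

|A| = 30, |A∩B| = 1.1571.
|A ∖ B| = |A| − |A∩B| = 30 − 1.1571 = 28.84.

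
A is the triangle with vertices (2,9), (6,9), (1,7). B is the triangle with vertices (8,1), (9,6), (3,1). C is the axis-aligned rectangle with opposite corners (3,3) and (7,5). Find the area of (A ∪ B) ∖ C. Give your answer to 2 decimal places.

|A ∪ B| = 16.5.
|(A ∪ B) ∩ C| = 1.0667.
|(A ∪ B) ∖ C| = 16.5 − 1.0667 = 15.43.

15.43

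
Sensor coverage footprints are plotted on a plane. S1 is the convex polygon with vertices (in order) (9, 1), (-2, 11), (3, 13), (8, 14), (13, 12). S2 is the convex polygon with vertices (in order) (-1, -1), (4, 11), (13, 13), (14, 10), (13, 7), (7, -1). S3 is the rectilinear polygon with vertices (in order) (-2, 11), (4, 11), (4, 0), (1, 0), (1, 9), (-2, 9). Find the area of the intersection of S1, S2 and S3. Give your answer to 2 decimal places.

The intersection is the polygon with vertices (4,11), (4,5.545), (2.352,7.044).
By the shoelace formula its area is 4.50.

4.50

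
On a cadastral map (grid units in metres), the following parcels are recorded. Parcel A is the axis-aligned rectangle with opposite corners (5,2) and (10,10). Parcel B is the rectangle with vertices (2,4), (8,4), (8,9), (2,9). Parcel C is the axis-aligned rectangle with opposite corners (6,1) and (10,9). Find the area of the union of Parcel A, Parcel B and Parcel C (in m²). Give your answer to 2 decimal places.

By inclusion–exclusion:
Individual areas: |Parcel A| = 40, |Parcel B| = 30, |Parcel C| = 32.
|Parcel A∩Parcel B|: x∈[5,8], y∈[4,9] → 3·5 = 15.
|Parcel A∩Parcel C|: x∈[6,10], y∈[2,9] → 4·7 = 28.
|Parcel B∩Parcel C|: x∈[6,8], y∈[4,9] → 2·5 = 10.
|Parcel A∩Parcel B∩Parcel C| = 10.
|Parcel A ∪ Parcel B ∪ Parcel C| = 102 − 53 + 10 = 59.00.

59.00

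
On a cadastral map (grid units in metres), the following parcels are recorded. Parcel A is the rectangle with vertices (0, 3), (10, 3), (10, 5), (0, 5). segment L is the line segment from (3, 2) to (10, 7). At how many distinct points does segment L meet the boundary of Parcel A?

2

The segment meets the boundary at (7.2,5), (4.4,3).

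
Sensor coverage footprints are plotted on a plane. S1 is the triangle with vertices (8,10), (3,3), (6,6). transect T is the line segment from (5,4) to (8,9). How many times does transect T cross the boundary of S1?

The segment lies entirely outside S1 and never meets its boundary.

0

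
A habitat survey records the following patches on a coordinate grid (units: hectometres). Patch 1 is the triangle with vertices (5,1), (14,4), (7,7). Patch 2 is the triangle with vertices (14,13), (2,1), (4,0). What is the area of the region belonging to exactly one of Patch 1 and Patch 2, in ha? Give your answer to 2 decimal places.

31.99

|Patch 1| = 24, |Patch 2| = 18, |Patch 1∩Patch 2| = 5.0062.
|Patch 1 △ Patch 2| = |Patch 1| + |Patch 2| − 2·|Patch 1∩Patch 2| = 24 + 18 − 10.0124 = 31.99.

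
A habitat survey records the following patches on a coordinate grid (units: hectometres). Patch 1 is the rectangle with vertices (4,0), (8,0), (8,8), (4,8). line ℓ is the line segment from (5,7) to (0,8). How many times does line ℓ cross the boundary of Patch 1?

The segment meets the boundary at (4,7.2).

1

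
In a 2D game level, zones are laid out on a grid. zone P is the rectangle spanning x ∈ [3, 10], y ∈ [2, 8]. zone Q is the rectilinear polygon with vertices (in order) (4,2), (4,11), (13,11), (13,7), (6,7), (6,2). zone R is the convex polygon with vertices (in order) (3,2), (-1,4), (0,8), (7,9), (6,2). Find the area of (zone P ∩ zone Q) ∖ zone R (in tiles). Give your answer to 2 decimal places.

|zone P ∩ zone Q| = 16.
|(zone P ∩ zone Q) ∩ zone R| = 12.7857.
|(zone P ∩ zone Q) ∖ zone R| = 16 − 12.7857 = 3.21.

3.21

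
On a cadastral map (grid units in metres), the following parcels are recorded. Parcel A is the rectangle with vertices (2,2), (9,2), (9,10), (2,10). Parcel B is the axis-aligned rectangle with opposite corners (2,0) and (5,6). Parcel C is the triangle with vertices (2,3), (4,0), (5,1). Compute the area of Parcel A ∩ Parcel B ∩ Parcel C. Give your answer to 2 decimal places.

The intersection is the polygon with vertices (2.667,2), (2,3), (3.5,2).
By the shoelace formula its area is 0.42.

0.42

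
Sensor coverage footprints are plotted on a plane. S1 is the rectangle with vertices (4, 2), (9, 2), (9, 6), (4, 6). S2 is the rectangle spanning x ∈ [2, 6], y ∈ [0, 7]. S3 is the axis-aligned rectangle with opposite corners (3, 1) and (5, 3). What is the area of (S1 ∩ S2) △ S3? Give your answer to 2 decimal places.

|S1 ∩ S2| = 8.
|(S1 ∩ S2) ∩ S3| = 1.
|(S1 ∩ S2) △ S3| = 8 + 4 − 2 = 10.00.

10.00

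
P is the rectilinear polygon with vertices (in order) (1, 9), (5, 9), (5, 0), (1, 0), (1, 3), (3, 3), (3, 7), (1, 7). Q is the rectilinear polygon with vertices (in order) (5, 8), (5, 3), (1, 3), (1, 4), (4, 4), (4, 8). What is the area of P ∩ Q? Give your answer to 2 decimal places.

6.00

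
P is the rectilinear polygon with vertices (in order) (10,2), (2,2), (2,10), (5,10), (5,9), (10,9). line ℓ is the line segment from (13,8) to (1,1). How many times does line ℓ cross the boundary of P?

2

The segment meets the boundary at (10,6.25), (2.714,2).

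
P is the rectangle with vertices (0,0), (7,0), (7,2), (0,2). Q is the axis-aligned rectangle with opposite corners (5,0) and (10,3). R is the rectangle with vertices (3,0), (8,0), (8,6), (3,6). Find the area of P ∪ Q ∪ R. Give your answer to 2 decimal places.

42.00

By inclusion–exclusion:
Individual areas: |P| = 14, |Q| = 15, |R| = 30.
|P∩Q|: x∈[5,7], y∈[0,2] → 2·2 = 4.
|P∩R|: x∈[3,7], y∈[0,2] → 4·2 = 8.
|Q∩R|: x∈[5,8], y∈[0,3] → 3·3 = 9.
|P∩Q∩R| = 4.
|P ∪ Q ∪ R| = 59 − 21 + 4 = 42.00.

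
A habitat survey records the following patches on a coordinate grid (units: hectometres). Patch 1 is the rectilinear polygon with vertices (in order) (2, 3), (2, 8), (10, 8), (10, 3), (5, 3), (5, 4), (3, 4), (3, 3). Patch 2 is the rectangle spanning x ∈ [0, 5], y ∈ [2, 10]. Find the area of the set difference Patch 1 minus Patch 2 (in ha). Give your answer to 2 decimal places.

25.00

|Patch 1| = 38, |Patch 1∩Patch 2| = 13.
|Patch 1 ∖ Patch 2| = |Patch 1| − |Patch 1∩Patch 2| = 38 − 13 = 25.00.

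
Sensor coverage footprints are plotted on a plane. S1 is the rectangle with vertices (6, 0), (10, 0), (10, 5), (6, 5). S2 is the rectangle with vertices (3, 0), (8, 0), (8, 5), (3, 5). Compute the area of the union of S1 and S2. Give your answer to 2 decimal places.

35.00

By inclusion–exclusion:
Individual areas: |S1| = 20, |S2| = 25.
|S1∩S2|: x∈[6,8], y∈[0,5] → 2·5 = 10.
|S1 ∪ S2| = 45 − 10 = 35.00.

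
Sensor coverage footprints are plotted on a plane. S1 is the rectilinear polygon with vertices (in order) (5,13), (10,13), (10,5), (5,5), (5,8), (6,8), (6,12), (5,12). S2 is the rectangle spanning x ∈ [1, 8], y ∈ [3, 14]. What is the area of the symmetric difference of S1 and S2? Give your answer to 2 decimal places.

73.00

|S1| = 36, |S2| = 77, |S1∩S2| = 20.
|S1 △ S2| = |S1| + |S2| − 2·|S1∩S2| = 36 + 77 − 40 = 73.00.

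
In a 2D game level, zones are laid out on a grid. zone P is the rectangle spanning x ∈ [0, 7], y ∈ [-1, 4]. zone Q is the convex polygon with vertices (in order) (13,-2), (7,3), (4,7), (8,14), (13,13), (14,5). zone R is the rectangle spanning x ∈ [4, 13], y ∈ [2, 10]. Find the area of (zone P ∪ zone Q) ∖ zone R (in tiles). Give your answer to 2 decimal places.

68.17

|zone P ∪ zone Q| = 133.625.
|(zone P ∪ zone Q) ∩ zone R| = 65.4536.
|(zone P ∪ zone Q) ∖ zone R| = 133.625 − 65.4536 = 68.17.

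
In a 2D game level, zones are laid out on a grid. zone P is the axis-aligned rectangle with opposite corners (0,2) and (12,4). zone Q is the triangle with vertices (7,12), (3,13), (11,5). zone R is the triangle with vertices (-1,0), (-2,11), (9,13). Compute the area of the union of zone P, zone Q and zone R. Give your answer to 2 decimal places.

By inclusion–exclusion:
Individual areas: |zone P| = 24, |zone Q| = 12, |zone R| = 61.5.
|zone P∩zone Q| = 0.
|zone P∩zone R| = 2.6154.
|zone Q∩zone R| = 5.1191.
|zone P∩zone Q∩zone R| = 0.
|zone P ∪ zone Q ∪ zone R| = 97.5 − 7.7345 + 0 = 89.77.

89.77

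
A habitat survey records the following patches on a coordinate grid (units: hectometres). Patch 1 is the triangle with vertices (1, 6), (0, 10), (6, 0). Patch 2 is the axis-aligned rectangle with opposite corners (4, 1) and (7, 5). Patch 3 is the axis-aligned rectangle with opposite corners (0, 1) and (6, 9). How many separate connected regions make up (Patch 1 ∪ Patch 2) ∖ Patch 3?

(Patch 1 ∪ Patch 2) ∖ Patch 3 splits into 3 disjoint pieces (area 0.175, area 4, area 0.1167).

3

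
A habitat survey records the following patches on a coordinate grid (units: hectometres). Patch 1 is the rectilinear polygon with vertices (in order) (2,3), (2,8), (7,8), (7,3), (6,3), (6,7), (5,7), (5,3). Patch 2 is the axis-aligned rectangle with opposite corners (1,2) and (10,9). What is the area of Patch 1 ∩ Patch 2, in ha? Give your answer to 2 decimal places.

The intersection is the polygon with vertices (2,8), (7,8), (7,3), (6,3), (6,7), (5,7), (5,3), (2,3).
By the shoelace formula its area is 21.00.

21.00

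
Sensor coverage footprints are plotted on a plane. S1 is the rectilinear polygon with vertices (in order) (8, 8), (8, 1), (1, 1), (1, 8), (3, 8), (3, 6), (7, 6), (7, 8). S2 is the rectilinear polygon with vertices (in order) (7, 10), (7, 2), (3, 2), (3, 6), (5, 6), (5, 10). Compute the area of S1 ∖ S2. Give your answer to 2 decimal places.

25.00

|S1| = 41, |S1∩S2| = 16.
|S1 ∖ S2| = |S1| − |S1∩S2| = 41 − 16 = 25.00.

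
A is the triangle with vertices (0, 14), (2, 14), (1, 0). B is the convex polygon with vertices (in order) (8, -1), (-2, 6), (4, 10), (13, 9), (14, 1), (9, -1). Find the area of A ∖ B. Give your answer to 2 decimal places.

|A| = 14, |A∩B| = 3.4927.
|A ∖ B| = |A| − |A∩B| = 14 − 3.4927 = 10.51.

10.51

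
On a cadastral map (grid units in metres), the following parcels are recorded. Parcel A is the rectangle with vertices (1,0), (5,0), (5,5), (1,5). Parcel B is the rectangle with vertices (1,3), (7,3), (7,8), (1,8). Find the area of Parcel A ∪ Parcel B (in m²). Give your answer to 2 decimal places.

By inclusion–exclusion:
Individual areas: |Parcel A| = 20, |Parcel B| = 30.
|Parcel A∩Parcel B|: x∈[1,5], y∈[3,5] → 4·2 = 8.
|Parcel A ∪ Parcel B| = 50 − 8 = 42.00.

42.00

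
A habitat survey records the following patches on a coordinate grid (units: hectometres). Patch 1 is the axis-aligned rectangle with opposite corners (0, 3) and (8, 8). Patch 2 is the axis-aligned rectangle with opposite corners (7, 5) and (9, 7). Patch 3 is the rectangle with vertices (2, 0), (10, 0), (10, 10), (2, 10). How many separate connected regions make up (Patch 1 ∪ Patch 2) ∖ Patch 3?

1

(Patch 1 ∪ Patch 2) ∖ Patch 3 is a single connected region.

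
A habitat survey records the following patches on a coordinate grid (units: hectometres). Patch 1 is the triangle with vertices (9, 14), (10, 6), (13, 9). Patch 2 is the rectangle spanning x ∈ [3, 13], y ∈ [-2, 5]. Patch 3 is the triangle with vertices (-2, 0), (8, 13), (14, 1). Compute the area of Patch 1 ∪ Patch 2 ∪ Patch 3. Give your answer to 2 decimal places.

By inclusion–exclusion:
Individual areas: |Patch 1| = 13.5, |Patch 2| = 70, |Patch 3| = 99.
|Patch 1∩Patch 2| = 0.
|Patch 1∩Patch 3| = 2.25.
|Patch 2∩Patch 3| = 42.75.
|Patch 1∩Patch 2∩Patch 3| = 0.
|Patch 1 ∪ Patch 2 ∪ Patch 3| = 182.5 − 45 + 0 = 137.50.

137.50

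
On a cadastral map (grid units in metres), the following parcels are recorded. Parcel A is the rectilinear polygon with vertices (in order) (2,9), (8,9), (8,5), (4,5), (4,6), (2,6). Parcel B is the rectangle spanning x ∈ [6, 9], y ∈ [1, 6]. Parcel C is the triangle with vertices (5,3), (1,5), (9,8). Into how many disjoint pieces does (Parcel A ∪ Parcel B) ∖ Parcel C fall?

2

(Parcel A ∪ Parcel B) ∖ Parcel C splits into 2 disjoint pieces (area 14.4792, area 14).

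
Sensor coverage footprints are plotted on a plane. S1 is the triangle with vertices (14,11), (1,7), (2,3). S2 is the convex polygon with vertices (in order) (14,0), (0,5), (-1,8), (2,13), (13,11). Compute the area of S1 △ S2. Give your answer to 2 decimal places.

|S1| = 28, |S2| = 127.5, |S1∩S2| = 26.8012.
|S1 △ S2| = |S1| + |S2| − 2·|S1∩S2| = 28 + 127.5 − 53.6023 = 101.90.

101.90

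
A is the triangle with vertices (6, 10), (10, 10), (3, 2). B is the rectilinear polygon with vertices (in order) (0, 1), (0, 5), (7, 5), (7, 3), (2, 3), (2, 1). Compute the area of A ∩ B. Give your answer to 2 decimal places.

The intersection is the polygon with vertices (3.875,3), (3.375,3), (4.125,5), (5.625,5).
By the shoelace formula its area is 2.00.

2.00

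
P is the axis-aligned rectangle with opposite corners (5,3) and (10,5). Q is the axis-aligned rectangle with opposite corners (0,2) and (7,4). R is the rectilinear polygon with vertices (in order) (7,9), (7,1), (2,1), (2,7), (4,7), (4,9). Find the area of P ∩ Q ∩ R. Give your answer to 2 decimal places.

The intersection is the polygon with vertices (5,4), (7,4), (7,3), (5,3).
By the shoelace formula its area is 2.00.

2.00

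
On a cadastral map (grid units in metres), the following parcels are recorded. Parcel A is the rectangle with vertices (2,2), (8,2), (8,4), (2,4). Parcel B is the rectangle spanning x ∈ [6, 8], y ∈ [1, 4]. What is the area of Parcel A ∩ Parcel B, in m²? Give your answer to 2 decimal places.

|Parcel A∩Parcel B|: x∈[6,8], y∈[2,4] → 2·2 = 4.

4.00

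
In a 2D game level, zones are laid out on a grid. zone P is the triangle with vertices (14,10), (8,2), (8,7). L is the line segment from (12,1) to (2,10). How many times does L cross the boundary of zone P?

The segment meets the boundary at (8,4.6), (9.164,3.552).

2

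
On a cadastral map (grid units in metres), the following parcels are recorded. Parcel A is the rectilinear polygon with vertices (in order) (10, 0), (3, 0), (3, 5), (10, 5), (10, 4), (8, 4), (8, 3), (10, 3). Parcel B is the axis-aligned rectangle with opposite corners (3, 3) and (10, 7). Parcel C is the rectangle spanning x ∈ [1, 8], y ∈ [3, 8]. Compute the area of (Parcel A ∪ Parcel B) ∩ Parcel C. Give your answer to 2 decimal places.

The region (Parcel A ∪ Parcel B) ∩ Parcel C is the polygon with vertices (3,5), (3,7), (8,7), (8,3), (3,3).
By the shoelace formula its area is 20.00.

20.00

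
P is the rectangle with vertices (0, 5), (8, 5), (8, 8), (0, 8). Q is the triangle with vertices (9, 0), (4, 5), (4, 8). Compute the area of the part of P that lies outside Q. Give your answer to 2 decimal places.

|P| = 24, |P∩Q| = 2.8125.
|P ∖ Q| = |P| − |P∩Q| = 24 − 2.8125 = 21.19.

21.19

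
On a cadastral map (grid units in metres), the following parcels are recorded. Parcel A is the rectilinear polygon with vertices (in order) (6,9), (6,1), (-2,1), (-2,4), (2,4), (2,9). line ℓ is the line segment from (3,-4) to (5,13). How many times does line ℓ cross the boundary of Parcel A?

2

The segment meets the boundary at (4.529,9), (3.588,1).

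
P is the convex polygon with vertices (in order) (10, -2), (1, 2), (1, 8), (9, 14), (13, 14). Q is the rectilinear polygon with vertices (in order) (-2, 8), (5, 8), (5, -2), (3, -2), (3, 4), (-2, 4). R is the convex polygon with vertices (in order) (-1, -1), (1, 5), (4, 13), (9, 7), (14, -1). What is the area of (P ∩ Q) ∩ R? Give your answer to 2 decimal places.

The region (P ∩ Q) ∩ R is the polygon with vertices (3,4), (1,4), (1,5), (2.125,8), (5,8), (5,0.222), (3,1.111).
By the shoelace formula its area is 20.98.

20.98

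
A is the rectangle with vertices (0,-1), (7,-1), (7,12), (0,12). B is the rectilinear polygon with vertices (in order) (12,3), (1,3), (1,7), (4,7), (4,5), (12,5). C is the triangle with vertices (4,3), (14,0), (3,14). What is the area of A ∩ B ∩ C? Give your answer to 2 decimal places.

The intersection is the polygon with vertices (4,3), (3.636,7), (4,7), (4,5), (7,5), (7,3).
By the shoelace formula its area is 6.73.

6.73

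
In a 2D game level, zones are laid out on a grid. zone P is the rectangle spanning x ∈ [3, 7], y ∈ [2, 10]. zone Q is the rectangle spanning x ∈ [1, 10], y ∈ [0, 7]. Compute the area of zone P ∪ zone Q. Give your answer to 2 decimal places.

By inclusion–exclusion:
Individual areas: |zone P| = 32, |zone Q| = 63.
|zone P∩zone Q|: x∈[3,7], y∈[2,7] → 4·5 = 20.
|zone P ∪ zone Q| = 95 − 20 = 75.00.

75.00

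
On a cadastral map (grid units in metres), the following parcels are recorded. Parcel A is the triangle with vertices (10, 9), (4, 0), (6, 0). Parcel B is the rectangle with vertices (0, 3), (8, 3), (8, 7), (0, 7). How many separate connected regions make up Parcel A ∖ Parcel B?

Parcel A ∖ Parcel B splits into 2 disjoint pieces (area 1.5, area 5).

2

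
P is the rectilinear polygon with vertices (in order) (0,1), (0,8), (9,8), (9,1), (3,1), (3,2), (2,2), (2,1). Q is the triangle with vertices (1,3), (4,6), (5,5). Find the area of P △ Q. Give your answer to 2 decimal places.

59.00

|P| = 62, |Q| = 3, |P∩Q| = 3.
|P △ Q| = |P| + |Q| − 2·|P∩Q| = 62 + 3 − 6 = 59.00.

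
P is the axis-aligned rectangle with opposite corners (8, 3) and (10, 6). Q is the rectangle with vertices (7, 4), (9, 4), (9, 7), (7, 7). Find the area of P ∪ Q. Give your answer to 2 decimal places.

10.00

By inclusion–exclusion:
Individual areas: |P| = 6, |Q| = 6.
|P∩Q|: x∈[8,9], y∈[4,6] → 1·2 = 2.
|P ∪ Q| = 12 − 2 = 10.00.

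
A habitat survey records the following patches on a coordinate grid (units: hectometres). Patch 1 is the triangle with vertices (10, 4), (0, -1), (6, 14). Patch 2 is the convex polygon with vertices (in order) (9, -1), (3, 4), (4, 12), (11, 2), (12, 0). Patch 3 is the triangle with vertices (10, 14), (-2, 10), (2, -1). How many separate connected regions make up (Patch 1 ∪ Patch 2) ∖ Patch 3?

(Patch 1 ∪ Patch 2) ∖ Patch 3 splits into 3 disjoint pieces (area 41.4084, area 1.7729, area 0.724).

3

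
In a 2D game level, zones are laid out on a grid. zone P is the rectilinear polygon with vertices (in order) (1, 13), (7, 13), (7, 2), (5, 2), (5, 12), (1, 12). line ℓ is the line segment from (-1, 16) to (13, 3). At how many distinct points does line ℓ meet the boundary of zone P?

The segment meets the boundary at (7,8.571), (5,10.429), (3.308,12), (2.231,13).

4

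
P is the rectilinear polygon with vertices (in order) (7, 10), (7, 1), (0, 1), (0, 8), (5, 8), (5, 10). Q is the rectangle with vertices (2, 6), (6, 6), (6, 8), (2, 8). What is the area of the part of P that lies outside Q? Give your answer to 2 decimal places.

|P| = 53, |P∩Q| = 8.
|P ∖ Q| = |P| − |P∩Q| = 53 − 8 = 45.00.

45.00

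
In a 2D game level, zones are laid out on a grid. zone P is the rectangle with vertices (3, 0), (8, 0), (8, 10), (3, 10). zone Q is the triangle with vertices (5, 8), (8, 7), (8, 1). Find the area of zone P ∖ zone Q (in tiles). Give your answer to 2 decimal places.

41.00

|zone P| = 50, |zone P∩zone Q| = 9.
|zone P ∖ zone Q| = |zone P| − |zone P∩zone Q| = 50 − 9 = 41.00.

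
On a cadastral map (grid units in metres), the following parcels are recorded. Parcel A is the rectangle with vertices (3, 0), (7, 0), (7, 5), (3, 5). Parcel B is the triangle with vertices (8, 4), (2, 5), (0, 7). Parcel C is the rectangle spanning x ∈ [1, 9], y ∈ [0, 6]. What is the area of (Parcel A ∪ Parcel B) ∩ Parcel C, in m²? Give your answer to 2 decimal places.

22.69

|Parcel A ∪ Parcel B| = 23.5208.
|(Parcel A ∪ Parcel B) ∩ Parcel C| = 22.69.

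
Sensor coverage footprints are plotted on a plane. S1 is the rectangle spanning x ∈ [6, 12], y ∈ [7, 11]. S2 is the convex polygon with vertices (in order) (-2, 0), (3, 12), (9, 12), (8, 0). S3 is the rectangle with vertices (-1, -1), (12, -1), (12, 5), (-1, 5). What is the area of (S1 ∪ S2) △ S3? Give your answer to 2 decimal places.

97.73

|S1 ∪ S2| = 109.
|(S1 ∪ S2) ∩ S3| = 44.6333.
|(S1 ∪ S2) △ S3| = 109 + 78 − 89.2667 = 97.73.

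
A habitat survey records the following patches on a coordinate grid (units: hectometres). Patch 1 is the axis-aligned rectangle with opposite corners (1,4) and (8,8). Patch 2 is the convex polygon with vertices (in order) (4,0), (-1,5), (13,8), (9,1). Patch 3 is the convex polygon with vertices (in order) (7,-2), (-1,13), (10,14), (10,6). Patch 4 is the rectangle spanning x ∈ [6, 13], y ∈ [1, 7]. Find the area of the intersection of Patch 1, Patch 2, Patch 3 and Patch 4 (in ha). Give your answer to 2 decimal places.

5.43

The intersection is the polygon with vertices (8,6.929), (8,4), (6,4), (6,6.5).
By the shoelace formula its area is 5.43.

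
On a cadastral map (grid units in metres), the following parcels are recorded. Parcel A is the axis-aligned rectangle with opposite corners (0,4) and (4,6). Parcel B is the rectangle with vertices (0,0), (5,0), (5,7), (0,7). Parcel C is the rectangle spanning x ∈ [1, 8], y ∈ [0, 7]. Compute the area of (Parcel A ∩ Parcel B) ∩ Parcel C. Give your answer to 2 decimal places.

6.00

The region (Parcel A ∩ Parcel B) ∩ Parcel C is the polygon with vertices (4,4), (1,4), (1,6), (4,6).
By the shoelace formula its area is 6.00.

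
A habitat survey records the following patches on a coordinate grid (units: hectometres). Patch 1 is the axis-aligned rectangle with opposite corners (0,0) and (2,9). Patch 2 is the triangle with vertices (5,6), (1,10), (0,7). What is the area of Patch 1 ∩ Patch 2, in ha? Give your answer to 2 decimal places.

The intersection is the polygon with vertices (2,6.6), (0,7), (0.667,9), (2,9).
By the shoelace formula its area is 3.73.

3.73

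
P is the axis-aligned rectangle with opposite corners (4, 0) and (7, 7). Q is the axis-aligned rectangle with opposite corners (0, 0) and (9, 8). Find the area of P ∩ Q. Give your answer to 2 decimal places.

21.00

|P∩Q|: x∈[4,7], y∈[0,7] → 3·7 = 21.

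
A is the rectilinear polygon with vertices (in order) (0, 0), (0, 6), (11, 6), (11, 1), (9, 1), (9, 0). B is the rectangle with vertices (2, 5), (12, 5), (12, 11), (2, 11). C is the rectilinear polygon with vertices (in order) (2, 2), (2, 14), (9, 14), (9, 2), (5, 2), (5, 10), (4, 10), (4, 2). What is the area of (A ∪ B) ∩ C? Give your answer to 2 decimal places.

|A ∪ B| = 115.
|(A ∪ B) ∩ C| = 55.00.

55.00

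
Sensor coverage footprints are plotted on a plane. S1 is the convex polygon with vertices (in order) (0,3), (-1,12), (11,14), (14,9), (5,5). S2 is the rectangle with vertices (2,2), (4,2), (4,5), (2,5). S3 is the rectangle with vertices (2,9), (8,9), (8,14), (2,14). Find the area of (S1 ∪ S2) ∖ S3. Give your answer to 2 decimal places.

|S1 ∪ S2| = 104.4.
|(S1 ∪ S2) ∩ S3| = 24.
|(S1 ∪ S2) ∖ S3| = 104.4 − 24 = 80.40.

80.40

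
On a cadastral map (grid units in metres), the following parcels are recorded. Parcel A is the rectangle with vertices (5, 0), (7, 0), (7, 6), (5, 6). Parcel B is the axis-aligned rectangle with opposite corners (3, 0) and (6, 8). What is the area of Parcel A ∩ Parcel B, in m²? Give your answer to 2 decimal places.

|Parcel A∩Parcel B|: x∈[5,6], y∈[0,6] → 1·6 = 6.

6.00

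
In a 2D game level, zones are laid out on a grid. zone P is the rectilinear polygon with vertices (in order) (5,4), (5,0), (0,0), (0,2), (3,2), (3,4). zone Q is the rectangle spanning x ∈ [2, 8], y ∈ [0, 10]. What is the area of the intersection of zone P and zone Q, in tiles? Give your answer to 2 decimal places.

10.00

The intersection is the polygon with vertices (5,0), (2,0), (2,2), (3,2), (3,4), (5,4).
By the shoelace formula its area is 10.00.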